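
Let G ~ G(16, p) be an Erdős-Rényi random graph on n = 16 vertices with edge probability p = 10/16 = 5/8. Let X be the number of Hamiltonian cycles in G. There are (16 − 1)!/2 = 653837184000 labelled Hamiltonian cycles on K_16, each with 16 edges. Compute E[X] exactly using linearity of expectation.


K_16 has (16 − 1)!/2 = 653837184000 labelled Hamiltonian cycles.
For each such Hamiltonian cycle H, let X_H = 1 if all 16 edges of H are present in G. Then P[X_H = 1] = p^{16} = (5/8)^{16} = 152587890625/281474976710656.
By linearity of expectation: E[X] = Σ_H E[X_H] = 653837184000 · p^{16} = 653837184000 · 152587890625/281474976710656 = 97429332733154296875/274877906944.
Numerically: E[X] ≈ 3.544e+08.

E[X] = 653837184000 · (5/8)^{16} = 97429332733154296875/274877906944 ≈ 3.544e+08.


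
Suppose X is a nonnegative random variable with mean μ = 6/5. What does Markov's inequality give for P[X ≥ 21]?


μ = E[X] = 6/5, a = 21.
Markov: P[X ≥ 21] ≤ μ/a = (6/5)/21 = 2/35.
Numerically: ≈ 0.057.
(Since a = 21 > μ = 1.200, the bound 2/35 is < 1 and informative.)

P[X ≥ 21] ≤ 2/35 ≈ 0.057.


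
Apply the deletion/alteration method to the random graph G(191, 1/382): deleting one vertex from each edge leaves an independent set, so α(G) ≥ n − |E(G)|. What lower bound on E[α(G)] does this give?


E[|E(G)|] = C(191, 2)·p = 18145 · (1/382) = 95/2.
E[α(G)] ≥ n − E[|E(G)|] = 191 − 95/2 = 287/2.
Numerically: ≈ 143.5000.
(This is only a lower bound; the true E[α(G)] may be larger.)

E[α(G)] ≥ 287/2 ≈ 143.5000.


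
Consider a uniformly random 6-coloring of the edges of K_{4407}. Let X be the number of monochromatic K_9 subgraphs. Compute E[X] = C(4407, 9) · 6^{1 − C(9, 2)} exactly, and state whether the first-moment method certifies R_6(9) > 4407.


E[X] = C(4407, 9) · 6^{1 − 36} = 1713856532599459170657070050 · 6^{−35} = 1713856532599459170657070050/1719070799748422591028658176.
As a reduced fraction: E[X] = 285642755433243195109511675/286511799958070431838109696 ≈ 0.99697.
Is E[X] < 1? YES.
Since E[X] < 1, there exists a 6-coloring of K_{4407} with no monochromatic K_9; hence R_6(9) > 4407.

E[X] = 285642755433243195109511675/286511799958070431838109696 ≈ 0.99697; E[X] < 1, so R_6(9) > 4407.


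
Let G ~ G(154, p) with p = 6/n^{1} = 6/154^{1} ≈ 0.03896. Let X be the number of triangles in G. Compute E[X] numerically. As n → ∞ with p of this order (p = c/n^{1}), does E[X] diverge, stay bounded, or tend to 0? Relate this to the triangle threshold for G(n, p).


Number of potential triangles: C(154, 3) = 596904.
Each occurs with probability p³ ≈ (0.03896)³ ≈ 5.914140e-05.
By linearity: E[X] = C(154, 3)·p³ ≈ 596904 · 5.914140e-05 ≈ 35.3017.
Here α = 1, so p = 6/n is exactly at the triangle threshold p ~ 1/n. Asymptotically E[X] → c³/6 = 6³/6 = 36 ≈ 36.0000, a bounded constant. In this regime the triangle count is asymptotically Poisson(c³/6).

E[X] ≈ 35.3017; in regime p = Θ(1/n^{1}) E[X] stays bounded (at the triangle threshold p ~ 1/n).


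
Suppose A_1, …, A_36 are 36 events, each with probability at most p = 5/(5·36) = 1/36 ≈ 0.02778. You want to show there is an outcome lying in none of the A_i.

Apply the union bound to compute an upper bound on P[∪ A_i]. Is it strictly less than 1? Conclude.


Union bound: P[∪_{i=1}^{36} A_i] ≤ Σ_i P[A_i] ≤ 36·p = 36·(1/36) = 1.
Numerically: 1 ≈ 1.00000.
Is 1 < 1? NO.
Since the bound 1 is ≥ 1, the union bound is uninformative here; it does NOT by itself certify existence.

36·p = 1 ≈ 1.00000; existence NOT certified by the union bound.


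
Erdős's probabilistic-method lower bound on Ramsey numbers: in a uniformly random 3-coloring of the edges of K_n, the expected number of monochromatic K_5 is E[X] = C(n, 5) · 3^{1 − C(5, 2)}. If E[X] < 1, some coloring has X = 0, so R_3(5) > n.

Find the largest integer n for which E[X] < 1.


We need C(n, 5) · 3^{1 − 10} < 1, i.e. C(n, 5) < 3^{10 − 1} = 19683.
Check values of n near the boundary:
  n = 15: C(15, 5) = 3003; 3003 < 19683? YES
  n = 16: C(16, 5) = 4368; 4368 < 19683? YES
  n = 17: C(17, 5) = 6188; 6188 < 19683? YES
  n = 18: C(18, 5) = 8568; 8568 < 19683? YES
  n = 19: C(19, 5) = 11628; 11628 < 19683? YES
  n = 20: C(20, 5) = 15504; 15504 < 19683? YES
  n = 21: C(21, 5) = 20349; 20349 < 19683? NO
  n = 22: C(22, 5) = 26334; 26334 < 19683? NO
The largest n with C(n, 5) < 19683 is n = 20 (where E[X] = 5168/6561 ≈ 0.7876848). Hence R_3(5) > 20, i.e. R_3(5) ≥ 21.

Largest n = 20; hence R_3(5) > 20.


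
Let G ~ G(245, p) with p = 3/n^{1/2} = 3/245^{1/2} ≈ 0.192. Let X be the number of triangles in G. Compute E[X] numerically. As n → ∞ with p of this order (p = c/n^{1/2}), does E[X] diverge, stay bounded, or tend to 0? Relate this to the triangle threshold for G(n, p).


Number of potential triangles: C(245, 3) = 2421090.
Each occurs with probability p³ ≈ (0.192)³ ≈ 7.04068e-03.
By linearity: E[X] = C(245, 3)·p³ ≈ 2421090 · 7.04068e-03 ≈ 17046.121.
Since α = 1/2 < 1, p = c/n^{1/2} ≫ 1/n is above the triangle threshold p ~ 1/n. Asymptotically E[X] ~ (c³/6)·n^{3(1−α)} = (3³/6)·n^{1.5} → ∞; triangles are abundant w.h.p.

E[X] ≈ 17046.121; in regime p = Θ(1/n^{1/2}) E[X] diverges (above the triangle threshold p ~ 1/n).


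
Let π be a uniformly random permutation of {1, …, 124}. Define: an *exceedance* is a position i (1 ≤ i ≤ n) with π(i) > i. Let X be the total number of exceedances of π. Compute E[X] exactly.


Write X = Σ_{i=1}^{124} X_i, where X_i = 1_{π(i) > i}.
For each fixed i, π(i) is uniform over {1, …, 124} (marginal of a uniform permutation), so P[π(i) > i] = (n − i)/n. Summing: Σ_{i=1}^{124} (n − i)/n = (0 + 1 + … + 123)/124 = 124(124 − 1)/(2·124) = (124 − 1)/2.
Hence E[X] = Σ_{i=1}^{124} (124 − i)/124 = 123/2 ≈ 61.50000.

E[X] = 123/2 = 61.50000.


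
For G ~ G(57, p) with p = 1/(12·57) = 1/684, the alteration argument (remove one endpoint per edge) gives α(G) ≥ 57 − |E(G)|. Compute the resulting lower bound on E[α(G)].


E[|E(G)|] = C(57, 2)·p = 1596 · (1/684) = 7/3.
E[α(G)] ≥ n − E[|E(G)|] = 57 − 7/3 = 164/3.
Numerically: ≈ 54.666667.
(This is only a lower bound; the true E[α(G)] may be larger.)

E[α(G)] ≥ 164/3 ≈ 54.666667.


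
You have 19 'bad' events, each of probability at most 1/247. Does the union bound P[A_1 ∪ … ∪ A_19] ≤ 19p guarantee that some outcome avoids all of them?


Union bound: P[∪_{i=1}^{19} A_i] ≤ Σ_i P[A_i] ≤ 19·p = 19·(1/247) = 1/13.
Numerically: 1/13 ≈ 0.076923.
Is 1/13 < 1? YES.
Since P[∪ A_i] ≤ 1/13 < 1, the complement has P[∩ A_i^c] ≥ 1 − 1/13 = 12/13 > 0, so some outcome avoids every A_i.

19·p = 1/13 ≈ 0.076923; existence CERTIFIED by the union bound.


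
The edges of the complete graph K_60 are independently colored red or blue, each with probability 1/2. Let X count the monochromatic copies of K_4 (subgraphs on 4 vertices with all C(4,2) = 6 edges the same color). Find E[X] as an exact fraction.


Let X = Σ_S X_S over the C(60, 4) = 487635 subsets S of size 4, where X_S = 1 if the K_4 on S is monochromatic.
For a fixed S, the K_4 on S has C(4, 2) = 6 edges. P[all 6 edges red] = (1/2)^6, and likewise for blue, so P[monochromatic] = 2·(1/2)^6 = 2^{1 − 6} = 1/32.
By linearity of expectation: E[X] = C(60, 4) · 2^{1 − 6} = 487635 · 1/32 = 487635/32.
Numerically: E[X] ≈ 15238.594.

E[X] = C(60,4)·2^(1−C(4,2)) = 487635/32 ≈ 15238.594.


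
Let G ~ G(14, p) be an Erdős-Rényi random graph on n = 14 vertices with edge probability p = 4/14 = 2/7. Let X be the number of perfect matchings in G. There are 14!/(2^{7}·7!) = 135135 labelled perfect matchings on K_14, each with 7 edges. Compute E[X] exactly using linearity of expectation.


K_14 has 14!/(2^{7}·7!) = 135135 labelled perfect matchings.
For each such perfect matching H, let X_H = 1 if all 7 edges of H are present in G. Then P[X_H = 1] = p^{7} = (2/7)^{7} = 128/823543.
Summing the indicators: E[X] = Σ_H E[X_H] = 135135 · p^{7} = 135135 · 128/823543 = 2471040/117649.
Numerically: E[X] ≈ 21.

E[X] = 135135 · (2/7)^{7} = 2471040/117649 ≈ 21.


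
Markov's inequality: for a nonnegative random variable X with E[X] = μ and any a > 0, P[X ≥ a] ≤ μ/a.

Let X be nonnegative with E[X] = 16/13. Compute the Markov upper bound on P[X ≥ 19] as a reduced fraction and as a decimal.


μ = E[X] = 16/13, a = 19.
Markov: P[X ≥ 19] ≤ μ/a = (16/13)/19 = 16/247.
Numerically: ≈ 0.064777.
(Since a = 19 > μ = 1.230769, the bound 16/247 is < 1 and informative.)

P[X ≥ 19] ≤ 16/247 ≈ 0.064777.


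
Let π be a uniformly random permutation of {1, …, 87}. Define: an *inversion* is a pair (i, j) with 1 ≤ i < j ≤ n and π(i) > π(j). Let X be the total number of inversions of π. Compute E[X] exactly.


Write X = Σ X_I over the C(87, 2) = 3741 pairs i < j, with X_I the indicator of one inversion.
There are 3741 indicators.
For each fixed pair i < j, the values π(i) and π(j) are two distinct elements of {1, …, 87} in uniformly random order; by symmetry P[π(i) > π(j)] = 1/2.
By linearity: E[X] = 3741 · (1/2) = C(87, 2) · (1/2) = 3741/2 = 3741/2 ≈ 1870.500000.

E[X] = 3741/2 = 1870.500000.


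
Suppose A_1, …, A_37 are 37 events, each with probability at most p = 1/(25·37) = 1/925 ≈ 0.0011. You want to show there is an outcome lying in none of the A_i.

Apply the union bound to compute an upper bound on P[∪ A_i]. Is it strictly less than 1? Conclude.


Union bound: P[∪_{i=1}^{37} A_i] ≤ Σ_i P[A_i] ≤ 37·p = 37·(1/925) = 1/25.
Numerically: 1/25 ≈ 0.0400.
Is 1/25 < 1? YES.
Since P[∪ A_i] ≤ 1/25 < 1, the complement has P[∩ A_i^c] ≥ 1 − 1/25 = 24/25 > 0, so some outcome avoids every A_i.

37·p = 1/25 ≈ 0.0400; existence CERTIFIED by the union bound.


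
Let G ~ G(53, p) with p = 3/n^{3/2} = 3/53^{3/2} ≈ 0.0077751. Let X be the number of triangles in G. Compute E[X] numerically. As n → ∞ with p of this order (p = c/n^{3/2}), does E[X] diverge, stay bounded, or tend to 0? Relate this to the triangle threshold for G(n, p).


Number of potential triangles: C(53, 3) = 23426.
Each occurs with probability p³ ≈ (0.0077751)³ ≈ 4.7002651e-07.
By linearity: E[X] = C(53, 3)·p³ ≈ 23426 · 4.7002651e-07 ≈ 0.01101.
Since α = 3/2 > 1, p = c/n^{3/2} = o(1/n) is below the triangle threshold p ~ 1/n. Asymptotically E[X] ~ (c³/6)·n^{3(1−α)} = (3³/6)·n^{-1.5} → 0, so by Markov's inequality G has no triangles w.h.p.

E[X] ≈ 0.01101; in regime p = Θ(1/n^{3/2}) E[X] tends to 0 (below the triangle threshold p ~ 1/n).


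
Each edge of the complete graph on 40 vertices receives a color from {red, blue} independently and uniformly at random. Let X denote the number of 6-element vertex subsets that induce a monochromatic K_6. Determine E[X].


Let X = Σ_S X_S over the C(40, 6) = 3838380 subsets S of size 6, where X_S = 1 if the K_6 on S is monochromatic.
For a fixed S, the K_6 on S has C(6, 2) = 15 edges. P[all 15 edges red] = (1/2)^15, and likewise for blue, so P[monochromatic] = 2·(1/2)^15 = 2^{1 − 15} = 1/16384.
By linearity: E[X] = C(40, 6) · 2^{1 − 15} = 3838380 · 1/16384 = 959595/4096.
Numerically: E[X] ≈ 234.276.

E[X] = C(40,6)·2^(1−C(6,2)) = 959595/4096 ≈ 234.276.


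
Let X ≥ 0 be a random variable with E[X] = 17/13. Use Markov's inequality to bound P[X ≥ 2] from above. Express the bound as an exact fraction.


μ = E[X] = 17/13, a = 2.
Markov: P[X ≥ 2] ≤ μ/a = (17/13)/2 = 17/26.
Numerically: ≈ 0.654.
(Since a = 2 > μ = 1.308, the bound 17/26 is < 1 and informative.)

P[X ≥ 2] ≤ 17/26 ≈ 0.654.


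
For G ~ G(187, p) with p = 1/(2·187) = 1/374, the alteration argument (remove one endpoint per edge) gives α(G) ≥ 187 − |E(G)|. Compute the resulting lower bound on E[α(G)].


E[|E(G)|] = C(187, 2)·p = 17391 · (1/374) = 93/2.
E[α(G)] ≥ n − E[|E(G)|] = 187 − 93/2 = 281/2.
Numerically: ≈ 140.500000.
(This is only a lower bound; the true E[α(G)] may be larger.)

E[α(G)] ≥ 281/2 ≈ 140.500000.


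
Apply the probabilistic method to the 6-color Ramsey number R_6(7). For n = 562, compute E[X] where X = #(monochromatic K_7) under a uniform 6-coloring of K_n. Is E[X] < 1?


E[X] = C(562, 7) · 6^{1 − 21} = 3384017972944752 · 6^{−20} = 3384017972944752/3656158440062976.
As a reduced fraction: E[X] = 70500374436349/76169967501312 ≈ 0.926.
Is E[X] < 1? YES.
Since E[X] < 1, there exists a 6-coloring of K_{562} with no monochromatic K_7; hence R_6(7) > 562.

E[X] = 70500374436349/76169967501312 ≈ 0.926; E[X] < 1, so R_6(7) > 562.


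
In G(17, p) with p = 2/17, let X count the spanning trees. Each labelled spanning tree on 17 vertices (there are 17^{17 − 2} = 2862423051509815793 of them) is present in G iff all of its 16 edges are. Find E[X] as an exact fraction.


K_17 has 17^{17 − 2} = 2862423051509815793 labelled spanning trees.
For each such spanning tree H, let X_H = 1 if all 16 edges of H are present in G. Then P[X_H = 1] = p^{16} = (2/17)^{16} = 65536/48661191875666868481.
Summing the indicators: E[X] = Σ_H E[X_H] = 2862423051509815793 · p^{16} = 2862423051509815793 · 65536/48661191875666868481 = 65536/17.
Numerically: E[X] ≈ 3.86e+03.

E[X] = 2862423051509815793 · (2/17)^{16} = 65536/17 ≈ 3.86e+03.


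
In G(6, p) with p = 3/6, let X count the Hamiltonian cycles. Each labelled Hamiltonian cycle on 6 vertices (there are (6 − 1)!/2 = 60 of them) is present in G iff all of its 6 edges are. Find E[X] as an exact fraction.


K_6 has (6 − 1)!/2 = 60 labelled Hamiltonian cycles.
For each such Hamiltonian cycle H, let X_H = 1 if all 6 edges of H are present in G. Then P[X_H = 1] = p^{6} = (1/2)^{6} = 1/64.
By linearity: E[X] = Σ_H E[X_H] = 60 · p^{6} = 60 · 1/64 = 15/16.
Numerically: E[X] ≈ 0.938.

E[X] = 60 · (1/2)^{6} = 15/16 ≈ 0.938.


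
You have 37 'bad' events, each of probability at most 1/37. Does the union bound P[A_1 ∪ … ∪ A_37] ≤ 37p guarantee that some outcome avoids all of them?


Union bound: P[∪_{i=1}^{37} A_i] ≤ Σ_i P[A_i] ≤ 37·p = 37·(1/37) = 1.
Numerically: 1 ≈ 1.0000000.
Is 1 < 1? NO.
Since the bound 1 is ≥ 1, the union bound is uninformative here; it does NOT by itself certify existence.

37·p = 1 ≈ 1.0000000; existence NOT certified by the union bound.


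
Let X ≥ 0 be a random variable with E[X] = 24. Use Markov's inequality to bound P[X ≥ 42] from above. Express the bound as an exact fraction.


μ = E[X] = 24, a = 42.
Markov: P[X ≥ 42] ≤ μ/a = (24)/42 = 4/7.
Numerically: ≈ 0.571429.
(Since a = 42 > μ = 24.000000, the bound 4/7 is < 1 and informative.)

P[X ≥ 42] ≤ 4/7 ≈ 0.571429.


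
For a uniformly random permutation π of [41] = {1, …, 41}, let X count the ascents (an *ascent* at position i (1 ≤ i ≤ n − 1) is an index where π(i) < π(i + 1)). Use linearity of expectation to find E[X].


Write X = Σ X_I over i = 1, …, 40, with X_I the indicator of one ascent.
There are 40 indicators.
For each fixed i, the pair (π(i), π(i+1)) is a uniformly random ordered pair of distinct values from {1, …, 41}; by symmetry P[π(i) < π(i+1)] = 1/2.
By linearity: E[X] = 40 · (1/2) = (41 − 1) · (1/2) = 20 ≈ 20.000000.

E[X] = 20 = 20.000000.


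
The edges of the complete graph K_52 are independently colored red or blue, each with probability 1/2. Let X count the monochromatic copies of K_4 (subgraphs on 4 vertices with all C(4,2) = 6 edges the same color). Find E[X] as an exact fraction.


Let X = Σ_S X_S over the C(52, 4) = 270725 subsets S of size 4, where X_S = 1 if the K_4 on S is monochromatic.
For a fixed S, the K_4 on S has C(4, 2) = 6 edges. P[all 6 edges red] = (1/2)^6, and likewise for blue, so P[monochromatic] = 2·(1/2)^6 = 2^{1 − 6} = 1/32.
Summing: E[X] = C(52, 4) · 2^{1 − 6} = 270725 · 1/32 = 270725/32.
Numerically: E[X] ≈ 8460.1562.

E[X] = C(52,4)·2^(1−C(4,2)) = 270725/32 ≈ 8460.1562.


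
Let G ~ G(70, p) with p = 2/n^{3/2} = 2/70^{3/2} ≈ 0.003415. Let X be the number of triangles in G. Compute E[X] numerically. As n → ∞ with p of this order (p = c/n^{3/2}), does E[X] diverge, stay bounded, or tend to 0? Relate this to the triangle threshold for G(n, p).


Number of potential triangles: C(70, 3) = 54740.
Each occurs with probability p³ ≈ (0.003415)³ ≈ 3.982436e-08.
By linearity: E[X] = C(70, 3)·p³ ≈ 54740 · 3.982436e-08 ≈ 0.0022.
Since α = 3/2 > 1, p = c/n^{3/2} = o(1/n) is below the triangle threshold p ~ 1/n. Asymptotically E[X] ~ (c³/6)·n^{3(1−α)} = (2³/6)·n^{-1.5} → 0, so by Markov's inequality G has no triangles w.h.p.

E[X] ≈ 0.0022; in regime p = Θ(1/n^{3/2}) E[X] tends to 0 (below the triangle threshold p ~ 1/n).


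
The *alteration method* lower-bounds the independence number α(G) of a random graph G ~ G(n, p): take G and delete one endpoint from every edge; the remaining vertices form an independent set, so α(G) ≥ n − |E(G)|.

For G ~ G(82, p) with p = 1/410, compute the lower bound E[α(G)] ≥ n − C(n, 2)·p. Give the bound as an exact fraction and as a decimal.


E[|E(G)|] = C(82, 2)·p = 3321 · (1/410) = 81/10.
E[α(G)] ≥ n − E[|E(G)|] = 82 − 81/10 = 739/10.
Numerically: ≈ 73.900000.
(This is only a lower bound; the true E[α(G)] may be larger.)

E[α(G)] ≥ 739/10 ≈ 73.900000.


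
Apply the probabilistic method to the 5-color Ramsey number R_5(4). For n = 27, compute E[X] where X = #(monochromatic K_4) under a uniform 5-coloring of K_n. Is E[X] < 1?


E[X] = C(27, 4) · 5^{1 − 6} = 17550 · 5^{−5} = 17550/3125.
As a reduced fraction: E[X] = 702/125 ≈ 5.61600.
Is E[X] < 1? NO.
Since E[X] ≥ 1, the first-moment bound is inconclusive at n = 27; it does NOT by itself certify R_5(4) > 27.

E[X] = 702/125 ≈ 5.61600; E[X] ≥ 1; first-moment method inconclusive here.


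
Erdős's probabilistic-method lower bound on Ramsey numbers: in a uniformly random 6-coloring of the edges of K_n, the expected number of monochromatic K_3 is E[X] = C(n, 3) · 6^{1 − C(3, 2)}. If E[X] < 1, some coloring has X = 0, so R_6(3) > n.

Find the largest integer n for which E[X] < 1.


We need C(n, 3) · 6^{1 − 3} < 1, i.e. C(n, 3) < 6^{3 − 1} = 36.
Check values of n near the boundary:
  n = 4: C(4, 3) = 4; 4 < 36? YES
  n = 5: C(5, 3) = 10; 10 < 36? YES
  n = 6: C(6, 3) = 20; 20 < 36? YES
  n = 7: C(7, 3) = 35; 35 < 36? YES
  n = 8: C(8, 3) = 56; 56 < 36? NO
  n = 9: C(9, 3) = 84; 84 < 36? NO
The largest n with C(n, 3) < 36 is n = 7 (where E[X] = 35/36 ≈ 0.9722222). Hence R_6(3) > 7, i.e. R_6(3) ≥ 8.

Largest n = 7; hence R_6(3) > 7.


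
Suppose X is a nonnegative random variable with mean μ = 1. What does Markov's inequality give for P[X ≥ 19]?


μ = E[X] = 1, a = 19.
Markov: P[X ≥ 19] ≤ μ/a = (1)/19 = 1/19.
Numerically: ≈ 0.052632.
(Since a = 19 > μ = 1.000000, the bound 1/19 is < 1 and informative.)

P[X ≥ 19] ≤ 1/19 ≈ 0.052632.


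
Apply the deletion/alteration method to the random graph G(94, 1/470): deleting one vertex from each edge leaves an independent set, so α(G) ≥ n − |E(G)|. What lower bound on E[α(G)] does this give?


E[|E(G)|] = C(94, 2)·p = 4371 · (1/470) = 93/10.
E[α(G)] ≥ n − E[|E(G)|] = 94 − 93/10 = 847/10.
Numerically: ≈ 84.7000.
(This is only a lower bound; the true E[α(G)] may be larger.)

E[α(G)] ≥ 847/10 ≈ 84.7000.


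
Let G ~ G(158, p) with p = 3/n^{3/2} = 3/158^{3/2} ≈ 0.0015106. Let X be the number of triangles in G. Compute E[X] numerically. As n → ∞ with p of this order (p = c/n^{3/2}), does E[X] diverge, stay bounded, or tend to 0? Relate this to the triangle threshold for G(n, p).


Number of potential triangles: C(158, 3) = 644956.
Each occurs with probability p³ ≈ (0.0015106)³ ≈ 3.4467269e-09.
By linearity: E[X] = C(158, 3)·p³ ≈ 644956 · 3.4467269e-09 ≈ 0.00222.
Since α = 3/2 > 1, p = c/n^{3/2} = o(1/n) is below the triangle threshold p ~ 1/n. Asymptotically E[X] ~ (c³/6)·n^{3(1−α)} = (3³/6)·n^{-1.5} → 0, so by Markov's inequality G has no triangles w.h.p.

E[X] ≈ 0.00222; in regime p = Θ(1/n^{3/2}) E[X] tends to 0 (below the triangle threshold p ~ 1/n).


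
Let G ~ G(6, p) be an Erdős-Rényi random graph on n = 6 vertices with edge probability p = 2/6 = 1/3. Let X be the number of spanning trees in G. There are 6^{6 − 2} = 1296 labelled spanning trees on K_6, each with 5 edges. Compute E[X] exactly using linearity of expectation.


K_6 has 6^{6 − 2} = 1296 labelled spanning trees.
For each such spanning tree H, let X_H = 1 if all 5 edges of H are present in G. Then P[X_H = 1] = p^{5} = (1/3)^{5} = 1/243.
By linearity: E[X] = Σ_H E[X_H] = 1296 · p^{5} = 1296 · 1/243 = 16/3.
Numerically: E[X] ≈ 5.33333.

E[X] = 1296 · (1/3)^{5} = 16/3 ≈ 5.33333.


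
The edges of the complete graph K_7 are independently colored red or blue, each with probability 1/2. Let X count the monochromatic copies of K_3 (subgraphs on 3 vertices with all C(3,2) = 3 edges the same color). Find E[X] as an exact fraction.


Let X = Σ_S X_S over the C(7, 3) = 35 subsets S of size 3, where X_S = 1 if the K_3 on S is monochromatic.
For a fixed S, the K_3 on S has C(3, 2) = 3 edges. P[all 3 edges red] = (1/2)^3, and likewise for blue, so P[monochromatic] = 2·(1/2)^3 = 2^{1 − 3} = 1/4.
By linearity of expectation: E[X] = C(7, 3) · 2^{1 − 3} = 35 · 1/4 = 35/4.
Numerically: E[X] ≈ 8.750000.

E[X] = C(7,3)·2^(1−C(3,2)) = 35/4 ≈ 8.750000.


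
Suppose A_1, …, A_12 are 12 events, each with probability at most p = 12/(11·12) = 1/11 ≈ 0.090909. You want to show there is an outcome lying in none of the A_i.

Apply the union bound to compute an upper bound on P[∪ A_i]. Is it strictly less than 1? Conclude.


Union bound: P[∪_{i=1}^{12} A_i] ≤ Σ_i P[A_i] ≤ 12·p = 12·(1/11) = 12/11.
Numerically: 12/11 ≈ 1.090909.
Is 12/11 < 1? NO.
Since the bound 12/11 is ≥ 1, the union bound is uninformative here; it does NOT by itself certify existence.

12·p = 12/11 ≈ 1.090909; existence NOT certified by the union bound.


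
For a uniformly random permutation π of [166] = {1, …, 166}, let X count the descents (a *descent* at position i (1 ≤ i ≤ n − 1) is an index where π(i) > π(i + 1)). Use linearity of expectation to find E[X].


Write X = Σ X_I over i = 1, …, 165, with X_I the indicator of one descent.
There are 165 indicators.
For each fixed i, the pair (π(i), π(i+1)) is a uniformly random ordered pair of distinct values from {1, …, 166}; by symmetry P[π(i) > π(i+1)] = 1/2.
By linearity: E[X] = 165 · (1/2) = (166 − 1) · (1/2) = 165/2 ≈ 82.50000.

E[X] = 165/2 = 82.50000.


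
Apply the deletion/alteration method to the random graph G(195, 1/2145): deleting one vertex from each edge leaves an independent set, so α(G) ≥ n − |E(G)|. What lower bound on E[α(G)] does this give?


E[|E(G)|] = C(195, 2)·p = 18915 · (1/2145) = 97/11.
E[α(G)] ≥ n − E[|E(G)|] = 195 − 97/11 = 2048/11.
Numerically: ≈ 186.18182.
(This is only a lower bound; the true E[α(G)] may be larger.)

E[α(G)] ≥ 2048/11 ≈ 186.18182.


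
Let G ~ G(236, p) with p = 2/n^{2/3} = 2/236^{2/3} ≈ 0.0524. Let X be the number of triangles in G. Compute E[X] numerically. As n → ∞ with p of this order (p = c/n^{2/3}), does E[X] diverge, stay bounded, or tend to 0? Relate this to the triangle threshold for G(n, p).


Number of potential triangles: C(236, 3) = 2162940.
Each occurs with probability p³ ≈ (0.0524)³ ≈ 1.43637e-04.
By linearity: E[X] = C(236, 3)·p³ ≈ 2162940 · 1.43637e-04 ≈ 310.678.
Since α = 2/3 < 1, p = c/n^{2/3} ≫ 1/n is above the triangle threshold p ~ 1/n. Asymptotically E[X] ~ (c³/6)·n^{3(1−α)} = (2³/6)·n^{1} → ∞; triangles are abundant w.h.p.

E[X] ≈ 310.678; in regime p = Θ(1/n^{2/3}) E[X] diverges (above the triangle threshold p ~ 1/n).


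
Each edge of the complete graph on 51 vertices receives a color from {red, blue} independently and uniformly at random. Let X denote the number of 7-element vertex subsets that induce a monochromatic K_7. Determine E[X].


Let X = Σ_S X_S over the C(51, 7) = 115775100 subsets S of size 7, where X_S = 1 if the K_7 on S is monochromatic.
For a fixed S, the K_7 on S has C(7, 2) = 21 edges. P[all 21 edges red] = (1/2)^21, and likewise for blue, so P[monochromatic] = 2·(1/2)^21 = 2^{1 − 21} = 1/1048576.
Summing: E[X] = C(51, 7) · 2^{1 − 21} = 115775100 · 1/1048576 = 28943775/262144.
Numerically: E[X] ≈ 110.41174.

E[X] = C(51,7)·2^(1−C(7,2)) = 28943775/262144 ≈ 110.41174.


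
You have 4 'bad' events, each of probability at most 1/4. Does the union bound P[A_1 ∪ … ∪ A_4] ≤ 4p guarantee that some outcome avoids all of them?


Union bound: P[∪_{i=1}^{4} A_i] ≤ Σ_i P[A_i] ≤ 4·p = 4·(1/4) = 1.
Numerically: 1 ≈ 1.0000.
Is 1 < 1? NO.
Since the bound 1 is ≥ 1, the union bound is uninformative here; it does NOT by itself certify existence.

4·p = 1 ≈ 1.0000; existence NOT certified by the union bound.


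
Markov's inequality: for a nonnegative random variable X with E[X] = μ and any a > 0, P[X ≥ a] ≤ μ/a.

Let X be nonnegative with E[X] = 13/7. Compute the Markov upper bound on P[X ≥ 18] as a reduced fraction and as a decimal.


μ = E[X] = 13/7, a = 18.
Markov: P[X ≥ 18] ≤ μ/a = (13/7)/18 = 13/126.
Numerically: ≈ 0.10317.
(Since a = 18 > μ = 1.85714, the bound 13/126 is < 1 and informative.)

P[X ≥ 18] ≤ 13/126 ≈ 0.10317.


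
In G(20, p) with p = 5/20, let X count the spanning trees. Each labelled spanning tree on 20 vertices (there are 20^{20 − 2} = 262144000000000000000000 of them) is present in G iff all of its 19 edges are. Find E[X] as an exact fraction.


K_20 has 20^{20 − 2} = 262144000000000000000000 labelled spanning trees.
For each such spanning tree H, let X_H = 1 if all 19 edges of H are present in G. Then P[X_H = 1] = p^{19} = (1/4)^{19} = 1/274877906944.
Summing the indicators: E[X] = Σ_H E[X_H] = 262144000000000000000000 · p^{19} = 262144000000000000000000 · 1/274877906944 = 3814697265625/4.
Numerically: E[X] ≈ 9.54e+11.

E[X] = 262144000000000000000000 · (1/4)^{19} = 3814697265625/4 ≈ 9.54e+11.


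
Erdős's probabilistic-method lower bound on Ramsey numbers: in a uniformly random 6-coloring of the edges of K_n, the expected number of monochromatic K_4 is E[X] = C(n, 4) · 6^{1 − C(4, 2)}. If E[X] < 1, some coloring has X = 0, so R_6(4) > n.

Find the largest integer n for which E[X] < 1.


We need C(n, 4) · 6^{1 − 6} < 1, i.e. C(n, 4) < 6^{6 − 1} = 7776.
Check values of n near the boundary:
  n = 21: C(21, 4) = 5985; 5985 < 7776? YES
  n = 22: C(22, 4) = 7315; 7315 < 7776? YES
  n = 23: C(23, 4) = 8855; 8855 < 7776? NO
  n = 24: C(24, 4) = 10626; 10626 < 7776? NO
  n = 25: C(25, 4) = 12650; 12650 < 7776? NO
The largest n with C(n, 4) < 7776 is n = 22 (where E[X] = 7315/7776 ≈ 0.940715). Hence R_6(4) > 22, i.e. R_6(4) ≥ 23.

Largest n = 22; hence R_6(4) > 22.


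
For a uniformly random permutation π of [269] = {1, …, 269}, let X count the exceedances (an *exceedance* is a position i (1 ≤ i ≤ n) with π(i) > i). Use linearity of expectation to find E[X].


Write X = Σ_{i=1}^{269} X_i, where X_i = 1_{π(i) > i}.
For each fixed i, π(i) is uniform over {1, …, 269} (marginal of a uniform permutation), so P[π(i) > i] = (n − i)/n. Summing: Σ_{i=1}^{269} (n − i)/n = (0 + 1 + … + 268)/269 = 269(269 − 1)/(2·269) = (269 − 1)/2.
Hence E[X] = Σ_{i=1}^{269} (269 − i)/269 = 134 ≈ 134.000.

E[X] = 134 = 134.000.


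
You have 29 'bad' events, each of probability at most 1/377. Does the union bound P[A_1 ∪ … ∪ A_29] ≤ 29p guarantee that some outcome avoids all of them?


Union bound: P[∪_{i=1}^{29} A_i] ≤ Σ_i P[A_i] ≤ 29·p = 29·(1/377) = 1/13.
Numerically: 1/13 ≈ 0.076923.
Is 1/13 < 1? YES.
Since P[∪ A_i] ≤ 1/13 < 1, the complement has P[∩ A_i^c] ≥ 1 − 1/13 = 12/13 > 0, so some outcome avoids every A_i.

29·p = 1/13 ≈ 0.076923; existence CERTIFIED by the union bound.


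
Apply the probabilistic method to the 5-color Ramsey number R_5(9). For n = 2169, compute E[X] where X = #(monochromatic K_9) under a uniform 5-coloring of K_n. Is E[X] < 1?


E[X] = C(2169, 9) · 5^{1 − 36} = 2879753360044504243499683 · 5^{−35} = 2879753360044504243499683/2910383045673370361328125.
As a reduced fraction: E[X] = 2879753360044504243499683/2910383045673370361328125 ≈ 0.989476.
Is E[X] < 1? YES.
Since E[X] < 1, there exists a 5-coloring of K_{2169} with no monochromatic K_9; hence R_5(9) > 2169.

E[X] = 2879753360044504243499683/2910383045673370361328125 ≈ 0.989476; E[X] < 1, so R_5(9) > 2169.


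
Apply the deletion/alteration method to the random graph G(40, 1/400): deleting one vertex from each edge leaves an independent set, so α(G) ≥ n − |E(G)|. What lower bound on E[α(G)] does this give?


E[|E(G)|] = C(40, 2)·p = 780 · (1/400) = 39/20.
E[α(G)] ≥ n − E[|E(G)|] = 40 − 39/20 = 761/20.
Numerically: ≈ 38.05000.
(This is only a lower bound; the true E[α(G)] may be larger.)

E[α(G)] ≥ 761/20 ≈ 38.05000.


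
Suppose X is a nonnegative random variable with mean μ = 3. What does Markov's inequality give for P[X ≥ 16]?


μ = E[X] = 3, a = 16.
Markov: P[X ≥ 16] ≤ μ/a = (3)/16 = 3/16.
Numerically: ≈ 0.188.
(Since a = 16 > μ = 3.000, the bound 3/16 is < 1 and informative.)

P[X ≥ 16] ≤ 3/16 ≈ 0.188.


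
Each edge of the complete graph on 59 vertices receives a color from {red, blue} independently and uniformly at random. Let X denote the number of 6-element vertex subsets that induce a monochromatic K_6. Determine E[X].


Let X = Σ_S X_S over the C(59, 6) = 45057474 subsets S of size 6, where X_S = 1 if the K_6 on S is monochromatic.
For a fixed S, the K_6 on S has C(6, 2) = 15 edges. P[all 15 edges red] = (1/2)^15, and likewise for blue, so P[monochromatic] = 2·(1/2)^15 = 2^{1 − 15} = 1/16384.
By linearity: E[X] = C(59, 6) · 2^{1 − 15} = 45057474 · 1/16384 = 22528737/8192.
Numerically: E[X] ≈ 2750.08997.

E[X] = C(59,6)·2^(1−C(6,2)) = 22528737/8192 ≈ 2750.08997.


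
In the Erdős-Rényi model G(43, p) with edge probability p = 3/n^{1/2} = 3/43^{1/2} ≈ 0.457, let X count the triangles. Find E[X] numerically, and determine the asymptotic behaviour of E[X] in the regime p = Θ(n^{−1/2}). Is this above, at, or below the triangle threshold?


Number of potential triangles: C(43, 3) = 12341.
Each occurs with probability p³ ≈ (0.457)³ ≈ 9.57549e-02.
By linearity: E[X] = C(43, 3)·p³ ≈ 12341 · 9.57549e-02 ≈ 1181.711.
Since α = 1/2 < 1, p = c/n^{1/2} ≫ 1/n is above the triangle threshold p ~ 1/n. Asymptotically E[X] ~ (c³/6)·n^{3(1−α)} = (3³/6)·n^{1.5} → ∞; triangles are abundant w.h.p.

E[X] ≈ 1181.711; in regime p = Θ(1/n^{1/2}) E[X] diverges (above the triangle threshold p ~ 1/n).


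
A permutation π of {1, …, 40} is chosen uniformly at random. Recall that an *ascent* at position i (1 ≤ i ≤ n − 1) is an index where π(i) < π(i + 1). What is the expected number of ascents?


Write X = Σ X_I over i = 1, …, 39, with X_I the indicator of one ascent.
There are 39 indicators.
For each fixed i, the pair (π(i), π(i+1)) is a uniformly random ordered pair of distinct values from {1, …, 40}; by symmetry P[π(i) < π(i+1)] = 1/2.
By linearity: E[X] = 39 · (1/2) = (40 − 1) · (1/2) = 39/2 ≈ 19.500.

E[X] = 39/2 = 19.500.


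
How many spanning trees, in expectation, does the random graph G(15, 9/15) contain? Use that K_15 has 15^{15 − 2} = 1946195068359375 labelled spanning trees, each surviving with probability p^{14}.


K_15 has 15^{15 − 2} = 1946195068359375 labelled spanning trees.
For each such spanning tree H, let X_H = 1 if all 14 edges of H are present in G. Then P[X_H = 1] = p^{14} = (3/5)^{14} = 4782969/6103515625.
Summing the indicators: E[X] = Σ_H E[X_H] = 1946195068359375 · p^{14} = 1946195068359375 · 4782969/6103515625 = 7625597484987/5.
Numerically: E[X] ≈ 1.5251e+12.

E[X] = 1946195068359375 · (3/5)^{14} = 7625597484987/5 ≈ 1.5251e+12.


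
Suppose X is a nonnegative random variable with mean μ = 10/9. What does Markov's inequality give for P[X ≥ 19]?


μ = E[X] = 10/9, a = 19.
Markov: P[X ≥ 19] ≤ μ/a = (10/9)/19 = 10/171.
Numerically: ≈ 0.0585.
(Since a = 19 > μ = 1.1111, the bound 10/171 is < 1 and informative.)

P[X ≥ 19] ≤ 10/171 ≈ 0.0585.


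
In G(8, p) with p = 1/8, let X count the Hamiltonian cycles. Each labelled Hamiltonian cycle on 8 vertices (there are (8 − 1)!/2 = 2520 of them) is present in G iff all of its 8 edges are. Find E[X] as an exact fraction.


K_8 has (8 − 1)!/2 = 2520 labelled Hamiltonian cycles.
For each such Hamiltonian cycle H, let X_H = 1 if all 8 edges of H are present in G. Then P[X_H = 1] = p^{8} = (1/8)^{8} = 1/16777216.
By linearity of expectation: E[X] = Σ_H E[X_H] = 2520 · p^{8} = 2520 · 1/16777216 = 315/2097152.
Numerically: E[X] ≈ 0.0001502.

E[X] = 2520 · (1/8)^{8} = 315/2097152 ≈ 0.0001502.


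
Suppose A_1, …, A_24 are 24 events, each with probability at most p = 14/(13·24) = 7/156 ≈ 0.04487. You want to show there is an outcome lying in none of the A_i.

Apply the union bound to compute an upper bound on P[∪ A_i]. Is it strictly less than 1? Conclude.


Union bound: P[∪_{i=1}^{24} A_i] ≤ Σ_i P[A_i] ≤ 24·p = 24·(7/156) = 14/13.
Numerically: 14/13 ≈ 1.07692.
Is 14/13 < 1? NO.
Since the bound 14/13 is ≥ 1, the union bound is uninformative here; it does NOT by itself certify existence.

24·p = 14/13 ≈ 1.07692; existence NOT certified by the union bound.


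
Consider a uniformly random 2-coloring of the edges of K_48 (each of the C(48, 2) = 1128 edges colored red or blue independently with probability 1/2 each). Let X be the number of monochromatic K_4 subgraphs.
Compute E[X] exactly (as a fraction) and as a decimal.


Let X = Σ_S X_S over the C(48, 4) = 194580 subsets S of size 4, where X_S = 1 if the K_4 on S is monochromatic.
For a fixed S, the K_4 on S has C(4, 2) = 6 edges. P[all 6 edges red] = (1/2)^6, and likewise for blue, so P[monochromatic] = 2·(1/2)^6 = 2^{1 − 6} = 1/32.
By linearity: E[X] = C(48, 4) · 2^{1 − 6} = 194580 · 1/32 = 48645/8.
Numerically: E[X] ≈ 6080.6250.

E[X] = C(48,4)·2^(1−C(4,2)) = 48645/8 ≈ 6080.6250.


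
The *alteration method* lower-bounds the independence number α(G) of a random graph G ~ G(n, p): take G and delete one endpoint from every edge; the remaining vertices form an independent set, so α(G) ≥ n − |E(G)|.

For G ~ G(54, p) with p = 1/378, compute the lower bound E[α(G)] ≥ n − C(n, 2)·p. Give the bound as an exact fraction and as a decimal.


E[|E(G)|] = C(54, 2)·p = 1431 · (1/378) = 53/14.
E[α(G)] ≥ n − E[|E(G)|] = 54 − 53/14 = 703/14.
Numerically: ≈ 50.214286.
(This is only a lower bound; the true E[α(G)] may be larger.)

E[α(G)] ≥ 703/14 ≈ 50.214286.


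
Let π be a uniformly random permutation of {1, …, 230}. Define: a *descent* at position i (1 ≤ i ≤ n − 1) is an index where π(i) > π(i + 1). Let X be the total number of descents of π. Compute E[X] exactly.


Write X = Σ X_I over i = 1, …, 229, with X_I the indicator of one descent.
There are 229 indicators.
For each fixed i, the pair (π(i), π(i+1)) is a uniformly random ordered pair of distinct values from {1, …, 230}; by symmetry P[π(i) > π(i+1)] = 1/2.
By linearity: E[X] = 229 · (1/2) = (230 − 1) · (1/2) = 229/2 ≈ 114.50000.

E[X] = 229/2 = 114.50000.


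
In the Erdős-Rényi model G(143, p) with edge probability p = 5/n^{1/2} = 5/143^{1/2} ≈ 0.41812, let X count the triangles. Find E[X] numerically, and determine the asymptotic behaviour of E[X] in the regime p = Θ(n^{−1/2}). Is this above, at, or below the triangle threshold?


Number of potential triangles: C(143, 3) = 477191.
Each occurs with probability p³ ≈ (0.41812)³ ≈ 7.3098078e-02.
By linearity: E[X] = C(143, 3)·p³ ≈ 477191 · 7.3098078e-02 ≈ 34881.74484.
Since α = 1/2 < 1, p = c/n^{1/2} ≫ 1/n is above the triangle threshold p ~ 1/n. Asymptotically E[X] ~ (c³/6)·n^{3(1−α)} = (5³/6)·n^{1.5} → ∞; triangles are abundant w.h.p.

E[X] ≈ 34881.74484; in regime p = Θ(1/n^{1/2}) E[X] diverges (above the triangle threshold p ~ 1/n).


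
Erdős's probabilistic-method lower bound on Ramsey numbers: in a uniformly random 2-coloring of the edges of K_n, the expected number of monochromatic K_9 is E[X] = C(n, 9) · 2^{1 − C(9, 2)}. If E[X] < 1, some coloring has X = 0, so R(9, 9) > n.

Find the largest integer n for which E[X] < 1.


We need C(n, 9) · 2^{1 − 36} < 1, i.e. C(n, 9) < 2^{36 − 1} = 34359738368.
Check values of n near the boundary:
  n = 61: C(61, 9) = 17341763505; 17341763505 < 34359738368? YES
  n = 62: C(62, 9) = 20286591270; 20286591270 < 34359738368? YES
  n = 63: C(63, 9) = 23667689815; 23667689815 < 34359738368? YES
  n = 64: C(64, 9) = 27540584512; 27540584512 < 34359738368? YES
  n = 65: C(65, 9) = 31966749880; 31966749880 < 34359738368? YES
  n = 66: C(66, 9) = 37014131440; 37014131440 < 34359738368? NO
The largest n with C(n, 9) < 34359738368 is n = 65 (where E[X] = 3995843735/4294967296 ≈ 0.930). Hence R(9, 9) > 65, i.e. R(9, 9) ≥ 66.

Largest n = 65; hence R(9, 9) > 65.


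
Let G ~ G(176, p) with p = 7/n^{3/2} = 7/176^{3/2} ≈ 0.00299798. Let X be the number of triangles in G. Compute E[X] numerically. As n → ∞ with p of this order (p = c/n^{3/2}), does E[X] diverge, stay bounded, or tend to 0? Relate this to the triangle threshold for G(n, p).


Number of potential triangles: C(176, 3) = 893200.
Each occurs with probability p³ ≈ (0.00299798)³ ≈ 2.69455539e-08.
By linearity: E[X] = C(176, 3)·p³ ≈ 893200 · 2.69455539e-08 ≈ 0.024068.
Since α = 3/2 > 1, p = c/n^{3/2} = o(1/n) is below the triangle threshold p ~ 1/n. Asymptotically E[X] ~ (c³/6)·n^{3(1−α)} = (7³/6)·n^{-1.5} → 0, so by Markov's inequality G has no triangles w.h.p.

E[X] ≈ 0.024068; in regime p = Θ(1/n^{3/2}) E[X] tends to 0 (below the triangle threshold p ~ 1/n).


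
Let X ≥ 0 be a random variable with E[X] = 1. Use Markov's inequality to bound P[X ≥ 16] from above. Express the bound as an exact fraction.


μ = E[X] = 1, a = 16.
Markov: P[X ≥ 16] ≤ μ/a = (1)/16 = 1/16.
Numerically: ≈ 0.062500.
(Since a = 16 > μ = 1.000000, the bound 1/16 is < 1 and informative.)

P[X ≥ 16] ≤ 1/16 ≈ 0.062500.


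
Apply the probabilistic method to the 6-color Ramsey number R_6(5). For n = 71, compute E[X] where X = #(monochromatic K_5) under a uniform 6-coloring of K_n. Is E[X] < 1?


E[X] = C(71, 5) · 6^{1 − 10} = 13019909 · 6^{−9} = 13019909/10077696.
As a reduced fraction: E[X] = 13019909/10077696 ≈ 1.29195.
Is E[X] < 1? NO.
Since E[X] ≥ 1, the first-moment bound is inconclusive at n = 71; it does NOT by itself certify R_6(5) > 71.

E[X] = 13019909/10077696 ≈ 1.29195; E[X] ≥ 1; first-moment method inconclusive here.


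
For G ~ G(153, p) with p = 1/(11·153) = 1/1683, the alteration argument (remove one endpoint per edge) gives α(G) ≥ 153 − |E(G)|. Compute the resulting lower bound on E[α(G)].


E[|E(G)|] = C(153, 2)·p = 11628 · (1/1683) = 76/11.
E[α(G)] ≥ n − E[|E(G)|] = 153 − 76/11 = 1607/11.
Numerically: ≈ 146.0909.
(This is only a lower bound; the true E[α(G)] may be larger.)

E[α(G)] ≥ 1607/11 ≈ 146.0909.


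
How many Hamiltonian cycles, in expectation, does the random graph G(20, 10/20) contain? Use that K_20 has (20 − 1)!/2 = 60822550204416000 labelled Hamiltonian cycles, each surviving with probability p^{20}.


K_20 has (20 − 1)!/2 = 60822550204416000 labelled Hamiltonian cycles.
For each such Hamiltonian cycle H, let X_H = 1 if all 20 edges of H are present in G. Then P[X_H = 1] = p^{20} = (1/2)^{20} = 1/1048576.
By linearity: E[X] = Σ_H E[X_H] = 60822550204416000 · p^{20} = 60822550204416000 · 1/1048576 = 1856156927625/32.
Numerically: E[X] ≈ 5.8e+10.

E[X] = 60822550204416000 · (1/2)^{20} = 1856156927625/32 ≈ 5.8e+10.
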